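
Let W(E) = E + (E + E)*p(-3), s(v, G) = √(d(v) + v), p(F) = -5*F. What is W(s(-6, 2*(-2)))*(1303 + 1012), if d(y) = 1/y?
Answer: 71765*I*√222/6 ≈ 1.7821e+5*I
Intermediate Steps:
s(v, G) = √(v + 1/v) (s(v, G) = √(1/v + v) = √(v + 1/v))
W(E) = 31*E (W(E) = E + (E + E)*(-5*(-3)) = E + (2*E)*15 = E + 30*E = 31*E)
W(s(-6, 2*(-2)))*(1303 + 1012) = (31*√(-6 + 1/(-6)))*(1303 + 1012) = (31*√(-6 - ⅙))*2315 = (31*√(-37/6))*2315 = (31*(I*√222/6))*2315 = (31*I*√222/6)*2315 = 71765*I*√222/6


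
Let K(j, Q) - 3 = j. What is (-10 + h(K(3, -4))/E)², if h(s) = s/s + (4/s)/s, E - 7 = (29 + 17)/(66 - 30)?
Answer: 2160900/22201 ≈ 97.333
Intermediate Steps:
K(j, Q) = 3 + j
E = 149/18 (E = 7 + (29 + 17)/(66 - 30) = 7 + 46/36 = 7 + 46*(1/36) = 7 + 23/18 = 149/18 ≈ 8.2778)
h(s) = 1 + 4/s²
(-10 + h(K(3, -4))/E)² = (-10 + (1 + 4/(3 + 3)²)/(149/18))² = (-10 + (1 + 4/6²)*(18/149))² = (-10 + (1 + 4*(1/36))*(18/149))² = (-10 + (1 + ⅑)*(18/149))² = (-10 + (10/9)*(18/149))² = (-10 + 20/149)² = (-1470/149)² = 2160900/22201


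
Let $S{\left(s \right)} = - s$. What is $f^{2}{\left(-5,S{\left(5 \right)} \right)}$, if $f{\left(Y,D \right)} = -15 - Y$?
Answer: $100$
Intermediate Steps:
$f^{2}{\left(-5,S{\left(5 \right)} \right)} = \left(-15 - -5\right)^{2} = \left(-15 + 5\right)^{2} = \left(-10\right)^{2} = 100$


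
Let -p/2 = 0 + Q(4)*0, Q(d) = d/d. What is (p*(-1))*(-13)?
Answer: 0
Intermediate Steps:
Q(d) = 1
p = 0 (p = -2*(0 + 1*0) = -2*(0 + 0) = -2*0 = 0)
(p*(-1))*(-13) = (0*(-1))*(-13) = 0*(-13) = 0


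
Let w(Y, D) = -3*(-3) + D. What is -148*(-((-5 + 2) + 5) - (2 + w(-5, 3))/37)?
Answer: 352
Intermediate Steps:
w(Y, D) = 9 + D
-148*(-((-5 + 2) + 5) - (2 + w(-5, 3))/37) = -148*(-((-5 + 2) + 5) - (2 + (9 + 3))/37) = -148*(-(-3 + 5) - (2 + 12)*(1/37)) = -148*(-1*2 - 1*14*(1/37)) = -148*(-2 - 14*1/37) = -148*(-2 - 14/37) = -148*(-88/37) = 352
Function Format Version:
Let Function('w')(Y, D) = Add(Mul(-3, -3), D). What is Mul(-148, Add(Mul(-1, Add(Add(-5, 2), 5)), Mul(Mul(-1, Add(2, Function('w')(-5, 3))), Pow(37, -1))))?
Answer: 352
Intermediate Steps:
Function('w')(Y, D) = Add(9, D)
Mul(-148, Add(Mul(-1, Add(Add(-5, 2), 5)), Mul(Mul(-1, Add(2, Function('w')(-5, 3))), Pow(37, -1)))) = Mul(-148, Add(Mul(-1, Add(Add(-5, 2), 5)), Mul(Mul(-1, Add(2, Add(9, 3))), Pow(37, -1)))) = Mul(-148, Add(Mul(-1, Add(-3, 5)), Mul(Mul(-1, Add(2, 12)), Rational(1, 37)))) = Mul(-148, Add(Mul(-1, 2), Mul(Mul(-1, 14), Rational(1, 37)))) = Mul(-148, Add(-2, Mul(-14, Rational(1, 37)))) = Mul(-148, Add(-2, Rational(-14, 37))) = Mul(-148, Rational(-88, 37)) = 352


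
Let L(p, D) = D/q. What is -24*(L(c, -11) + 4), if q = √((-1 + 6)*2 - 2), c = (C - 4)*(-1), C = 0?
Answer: -96 + 66*√2 ≈ -2.6619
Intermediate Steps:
c = 4 (c = (0 - 4)*(-1) = -4*(-1) = 4)
q = 2*√2 (q = √(5*2 - 2) = √(10 - 2) = √8 = 2*√2 ≈ 2.8284)
L(p, D) = D*√2/4 (L(p, D) = D/((2*√2)) = D*(√2/4) = D*√2/4)
-24*(L(c, -11) + 4) = -24*((¼)*(-11)*√2 + 4) = -24*(-11*√2/4 + 4) = -24*(4 - 11*√2/4) = -96 + 66*√2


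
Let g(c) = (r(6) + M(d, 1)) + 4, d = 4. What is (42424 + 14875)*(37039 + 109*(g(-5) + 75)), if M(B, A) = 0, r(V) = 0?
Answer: 2615699350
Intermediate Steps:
g(c) = 4 (g(c) = (0 + 0) + 4 = 0 + 4 = 4)
(42424 + 14875)*(37039 + 109*(g(-5) + 75)) = (42424 + 14875)*(37039 + 109*(4 + 75)) = 57299*(37039 + 109*79) = 57299*(37039 + 8611) = 57299*45650 = 2615699350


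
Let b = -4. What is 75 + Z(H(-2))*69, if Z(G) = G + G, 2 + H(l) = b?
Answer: -753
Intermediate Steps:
H(l) = -6 (H(l) = -2 - 4 = -6)
Z(G) = 2*G
75 + Z(H(-2))*69 = 75 + (2*(-6))*69 = 75 - 12*69 = 75 - 828 = -753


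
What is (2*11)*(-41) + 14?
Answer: -888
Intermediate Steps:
(2*11)*(-41) + 14 = 22*(-41) + 14 = -902 + 14 = -888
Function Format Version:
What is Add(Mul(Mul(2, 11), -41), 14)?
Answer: -888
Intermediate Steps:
Add(Mul(Mul(2, 11), -41), 14) = Add(Mul(22, -41), 14) = Add(-902, 14) = -888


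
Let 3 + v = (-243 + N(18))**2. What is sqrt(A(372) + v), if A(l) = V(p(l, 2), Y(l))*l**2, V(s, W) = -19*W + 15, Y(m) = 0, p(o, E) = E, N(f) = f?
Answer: sqrt(2126382) ≈ 1458.2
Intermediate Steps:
v = 50622 (v = -3 + (-243 + 18)**2 = -3 + (-225)**2 = -3 + 50625 = 50622)
V(s, W) = 15 - 19*W
A(l) = 15*l**2 (A(l) = (15 - 19*0)*l**2 = (15 + 0)*l**2 = 15*l**2)
sqrt(A(372) + v) = sqrt(15*372**2 + 50622) = sqrt(15*138384 + 50622) = sqrt(2075760 + 50622) = sqrt(2126382)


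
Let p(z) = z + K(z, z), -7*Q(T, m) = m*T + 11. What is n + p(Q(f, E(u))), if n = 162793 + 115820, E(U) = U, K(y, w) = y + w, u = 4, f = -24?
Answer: 1950546/7 ≈ 2.7865e+5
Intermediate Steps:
K(y, w) = w + y
Q(T, m) = -11/7 - T*m/7 (Q(T, m) = -(m*T + 11)/7 = -(T*m + 11)/7 = -(11 + T*m)/7 = -11/7 - T*m/7)
n = 278613
p(z) = 3*z (p(z) = z + (z + z) = z + 2*z = 3*z)
n + p(Q(f, E(u))) = 278613 + 3*(-11/7 - ⅐*(-24)*4) = 278613 + 3*(-11/7 + 96/7) = 278613 + 3*(85/7) = 278613 + 255/7 = 1950546/7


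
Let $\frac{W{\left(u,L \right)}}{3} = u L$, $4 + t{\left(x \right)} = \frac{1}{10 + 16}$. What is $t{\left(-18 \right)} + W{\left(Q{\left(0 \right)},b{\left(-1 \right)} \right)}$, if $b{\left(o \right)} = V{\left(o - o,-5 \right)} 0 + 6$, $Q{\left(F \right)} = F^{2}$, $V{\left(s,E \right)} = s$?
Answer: $- \frac{103}{26} \approx -3.9615$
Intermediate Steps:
$t{\left(x \right)} = - \frac{103}{26}$ ($t{\left(x \right)} = -4 + \frac{1}{10 + 16} = -4 + \frac{1}{26} = - \frac{103}{26}$)
$b{\left(o \right)} = 6$ ($b{\left(o \right)} = \left(o - o\right) 0 + 6 = 0 \cdot 0 + 6 = 0 + 6 = 6$)
$W{\left(u,L \right)} = 3 L u$ ($W{\left(u,L \right)} = 3 u L = 3 L u$)
$t{\left(-18 \right)} + W{\left(Q{\left(0 \right)},b{\left(-1 \right)} \right)} = - \frac{103}{26} + 3 \cdot 6 \cdot 0^{2} = - \frac{103}{26} + 3 \cdot 6 \cdot 0 = - \frac{103}{26} + 0 = - \frac{103}{26}$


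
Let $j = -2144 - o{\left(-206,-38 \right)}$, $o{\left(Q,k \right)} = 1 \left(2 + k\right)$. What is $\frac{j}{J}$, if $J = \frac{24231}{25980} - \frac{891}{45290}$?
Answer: $- \frac{82678163120}{35809127} \approx -2308.9$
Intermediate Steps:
$J = \frac{35809127}{39221140}$ ($J = 24231 \cdot \frac{1}{25980} - \frac{891}{45290} = \frac{8077}{8660} - \frac{891}{45290} = \frac{35809127}{39221140} \approx 0.91301$)
$o{\left(Q,k \right)} = 2 + k$
$j = -2108$ ($j = -2144 - \left(2 - 38\right) = -2144 - -36 = -2144 + 36 = -2108$)
$\frac{j}{J} = - \frac{2108}{\frac{35809127}{39221140}} = \left(-2108\right) \frac{39221140}{35809127} = - \frac{82678163120}{35809127}$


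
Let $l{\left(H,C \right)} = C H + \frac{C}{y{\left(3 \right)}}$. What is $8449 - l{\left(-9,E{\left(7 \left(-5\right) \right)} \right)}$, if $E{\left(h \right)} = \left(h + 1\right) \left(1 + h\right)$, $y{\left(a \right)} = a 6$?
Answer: $\frac{169099}{9} \approx 18789.0$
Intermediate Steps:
$y{\left(a \right)} = 6 a$
$E{\left(h \right)} = \left(1 + h\right)^{2}$ ($E{\left(h \right)} = \left(1 + h\right) \left(1 + h\right) = \left(1 + h\right)^{2}$)
$l{\left(H,C \right)} = \frac{C}{18} + C H$ ($l{\left(H,C \right)} = C H + \frac{C}{6 \cdot 3} = C H + \frac{C}{18} = \frac{C}{18} + C H$)
$8449 - l{\left(-9,E{\left(7 \left(-5\right) \right)} \right)} = 8449 - \left(1 + 7 \left(-5\right)\right)^{2} \left(\frac{1}{18} - 9\right) = 8449 - \left(1 - 35\right)^{2} \left(- \frac{161}{18}\right) = 8449 - \left(-34\right)^{2} \left(- \frac{161}{18}\right) = 8449 - 1156 \left(- \frac{161}{18}\right) = 8449 - - \frac{93058}{9} = 8449 + \frac{93058}{9} = \frac{169099}{9}$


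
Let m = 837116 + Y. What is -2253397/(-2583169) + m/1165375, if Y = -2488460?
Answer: -1639648100261/3010360573375 ≈ -0.54467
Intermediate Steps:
m = -1651344 (m = 837116 - 2488460 = -1651344)
-2253397/(-2583169) + m/1165375 = -2253397/(-2583169) - 1651344/1165375 = -2253397*(-1/2583169) - 1651344*1/1165375 = 2253397/2583169 - 1651344/1165375 = -1639648100261/3010360573375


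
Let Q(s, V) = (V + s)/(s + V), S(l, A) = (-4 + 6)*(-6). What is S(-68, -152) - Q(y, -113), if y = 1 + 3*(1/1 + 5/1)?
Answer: -13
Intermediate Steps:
S(l, A) = -12 (S(l, A) = 2*(-6) = -12)
y = 19 (y = 1 + 3*(1*1 + 5*1) = 1 + 3*(1 + 5) = 1 + 3*6 = 1 + 18 = 19)
Q(s, V) = 1 (Q(s, V) = (V + s)/(V + s) = 1)
S(-68, -152) - Q(y, -113) = -12 - 1*1 = -12 - 1 = -13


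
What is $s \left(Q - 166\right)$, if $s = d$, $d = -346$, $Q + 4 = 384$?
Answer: $-74044$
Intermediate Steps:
$Q = 380$ ($Q = -4 + 384 = 380$)
$s = -346$
$s \left(Q - 166\right) = - 346 \left(380 - 166\right) = \left(-346\right) 214 = -74044$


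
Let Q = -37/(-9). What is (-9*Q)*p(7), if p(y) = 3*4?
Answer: -444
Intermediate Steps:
p(y) = 12
Q = 37/9 (Q = -37*(-⅑) = 37/9 ≈ 4.1111)
(-9*Q)*p(7) = -9*37/9*12 = -37*12 = -444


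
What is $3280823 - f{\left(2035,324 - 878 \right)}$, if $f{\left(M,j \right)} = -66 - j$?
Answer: $3280335$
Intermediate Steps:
$3280823 - f{\left(2035,324 - 878 \right)} = 3280823 - \left(-66 - \left(324 - 878\right)\right) = 3280823 - \left(-66 - -554\right) = 3280823 - \left(-66 + 554\right) = 3280823 - 488 = 3280335$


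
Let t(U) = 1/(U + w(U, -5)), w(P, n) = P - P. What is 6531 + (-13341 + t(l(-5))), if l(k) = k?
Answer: -34051/5 ≈ -6810.2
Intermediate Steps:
w(P, n) = 0
t(U) = 1/U (t(U) = 1/(U + 0) = 1/U)
6531 + (-13341 + t(l(-5))) = 6531 + (-13341 + 1/(-5)) = 6531 + (-13341 - ⅕) = 6531 - 66706/5 = -34051/5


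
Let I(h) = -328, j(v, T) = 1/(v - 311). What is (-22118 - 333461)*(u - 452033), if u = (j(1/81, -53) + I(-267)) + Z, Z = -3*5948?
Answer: 4211642675678949/25190 ≈ 1.6719e+11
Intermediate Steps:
Z = -17844
j(v, T) = 1/(-311 + v)
u = -457752761/25190 (u = (1/(-311 + 1/81) - 328) - 17844 = (1/(-25190/81) - 328) - 17844 = (-81/25190 - 328) - 17844 = -8262401/25190 - 17844 = -457752761/25190 ≈ -18172.)
(-22118 - 333461)*(u - 452033) = (-22118 - 333461)*(-457752761/25190 - 452033) = -355579*(-11844464031/25190) = 4211642675678949/25190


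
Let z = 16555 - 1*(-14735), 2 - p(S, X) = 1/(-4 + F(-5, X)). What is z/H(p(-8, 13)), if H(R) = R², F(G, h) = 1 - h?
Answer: 2670080/363 ≈ 7355.6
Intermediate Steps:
p(S, X) = 2 - 1/(-3 - X) (p(S, X) = 2 - 1/(-4 + (1 - X)) = 2 - 1/(-3 - X))
z = 31290 (z = 16555 + 14735 = 31290)
z/H(p(-8, 13)) = 31290/(((7 + 2*13)/(3 + 13))²) = 31290/(((7 + 26)/16)²) = 31290/(((1/16)*33)²) = 31290/((33/16)²) = 31290/(1089/256) = 31290*(256/1089) = 2670080/363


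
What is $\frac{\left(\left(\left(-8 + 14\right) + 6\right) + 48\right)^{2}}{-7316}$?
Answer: $- \frac{900}{1829} \approx -0.49207$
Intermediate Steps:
$\frac{\left(\left(\left(-8 + 14\right) + 6\right) + 48\right)^{2}}{-7316} = \left(\left(6 + 6\right) + 48\right)^{2} \left(- \frac{1}{7316}\right) = \left(12 + 48\right)^{2} \left(- \frac{1}{7316}\right) = 60^{2} \left(- \frac{1}{7316}\right) = 3600 \left(- \frac{1}{7316}\right) = - \frac{900}{1829}$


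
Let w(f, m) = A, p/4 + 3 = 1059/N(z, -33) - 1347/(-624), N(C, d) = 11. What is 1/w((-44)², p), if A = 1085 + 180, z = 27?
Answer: 1/1265 ≈ 0.00079051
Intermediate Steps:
A = 1265
p = 218347/572 (p = -12 + 4*(1059/11 - 1347/(-624)) = -12 + 4*(1059*(1/11) - 1347*(-1/624)) = -12 + 4*(1059/11 + 449/208) = -12 + 4*(225211/2288) = -12 + 225211/572 = 218347/572 ≈ 381.73)
w(f, m) = 1265
1/w((-44)², p) = 1/1265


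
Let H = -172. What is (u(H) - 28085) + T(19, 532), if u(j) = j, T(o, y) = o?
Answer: -28238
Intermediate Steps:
(u(H) - 28085) + T(19, 532) = (-172 - 28085) + 19 = -28257 + 19 = -28238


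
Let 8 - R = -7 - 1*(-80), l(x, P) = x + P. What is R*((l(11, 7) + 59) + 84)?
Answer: -10465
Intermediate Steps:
l(x, P) = P + x
R = -65 (R = 8 - (-7 - 1*(-80)) = 8 - (-7 + 80) = 8 - 1*73 = 8 - 73 = -65)
R*((l(11, 7) + 59) + 84) = -65*(((7 + 11) + 59) + 84) = -65*((18 + 59) + 84) = -65*(77 + 84) = -65*161 = -10465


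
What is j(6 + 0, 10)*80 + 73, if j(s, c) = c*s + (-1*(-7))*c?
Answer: 10473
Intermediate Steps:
j(s, c) = 7*c + c*s (j(s, c) = c*s + 7*c = 7*c + c*s)
j(6 + 0, 10)*80 + 73 = (10*(7 + (6 + 0)))*80 + 73 = (10*(7 + 6))*80 + 73 = (10*13)*80 + 73 = 130*80 + 73 = 10400 + 73 = 10473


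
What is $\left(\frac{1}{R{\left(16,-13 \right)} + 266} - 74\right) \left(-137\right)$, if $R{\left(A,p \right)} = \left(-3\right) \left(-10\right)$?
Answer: $\frac{3000711}{296} \approx 10138.0$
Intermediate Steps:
$R{\left(A,p \right)} = 30$
$\left(\frac{1}{R{\left(16,-13 \right)} + 266} - 74\right) \left(-137\right) = \left(\frac{1}{30 + 266} - 74\right) \left(-137\right) = \left(\frac{1}{296} - 74\right) \left(-137\right) = \left(- \frac{21903}{296}\right) \left(-137\right) = \frac{3000711}{296}$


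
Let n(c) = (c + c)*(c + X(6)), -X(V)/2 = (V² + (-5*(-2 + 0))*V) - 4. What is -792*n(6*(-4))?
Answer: -7907328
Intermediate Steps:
X(V) = 8 - 20*V - 2*V² (X(V) = -2*((V² + (-5*(-2 + 0))*V) - 4) = -2*((V² + (-5*(-2))*V) - 4) = -2*((V² + 10*V) - 4) = -2*(-4 + V² + 10*V) = 8 - 20*V - 2*V²)
n(c) = 2*c*(-184 + c) (n(c) = (c + c)*(c + (8 - 20*6 - 2*6²)) = (2*c)*(c + (8 - 120 - 2*36)) = (2*c)*(c + (8 - 120 - 72)) = (2*c)*(c - 184) = (2*c)*(-184 + c) = 2*c*(-184 + c))
-792*n(6*(-4)) = -1584*6*(-4)*(-184 + 6*(-4)) = -1584*(-24)*(-184 - 24) = -1584*(-24)*(-208) = -792*9984 = -7907328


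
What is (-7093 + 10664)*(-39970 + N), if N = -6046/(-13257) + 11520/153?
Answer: -32106600988348/225369 ≈ -1.4246e+8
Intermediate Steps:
N = 17071742/225369 (N = -6046*(-1/13257) + 11520*(1/153) = 6046/13257 + 1280/17 = 17071742/225369 ≈ 75.750)
(-7093 + 10664)*(-39970 + N) = (-7093 + 10664)*(-39970 + 17071742/225369) = 3571*(-8990927188/225369) = -32106600988348/225369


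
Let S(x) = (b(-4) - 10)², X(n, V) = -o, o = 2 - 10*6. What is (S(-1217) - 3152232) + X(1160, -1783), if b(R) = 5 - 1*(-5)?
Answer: -3152174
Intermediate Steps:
b(R) = 10 (b(R) = 5 + 5 = 10)
o = -58 (o = 2 - 60 = -58)
X(n, V) = 58 (X(n, V) = -1*(-58) = 58)
S(x) = 0 (S(x) = (10 - 10)² = 0² = 0)
(S(-1217) - 3152232) + X(1160, -1783) = (0 - 3152232) + 58 = -3152232 + 58 = -3152174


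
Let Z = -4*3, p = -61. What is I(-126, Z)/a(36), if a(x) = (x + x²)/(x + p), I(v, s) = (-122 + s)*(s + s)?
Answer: -6700/111 ≈ -60.360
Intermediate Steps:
Z = -12
I(v, s) = 2*s*(-122 + s) (I(v, s) = (-122 + s)*(2*s) = 2*s*(-122 + s))
a(x) = (x + x²)/(-61 + x) (a(x) = (x + x²)/(x - 61) = (x + x²)/(-61 + x))
I(-126, Z)/a(36) = (2*(-12)*(-122 - 12))/((36*(1 + 36)/(-61 + 36))) = (2*(-12)*(-134))/((36*37/(-25))) = 3216/((36*(-1/25)*37)) = 3216/(-1332/25) = 3216*(-25/1332) = -6700/111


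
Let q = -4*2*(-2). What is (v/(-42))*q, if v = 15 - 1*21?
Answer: 16/7 ≈ 2.2857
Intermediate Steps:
v = -6 (v = 15 - 21 = -6)
q = 16 (q = -8*(-2) = 16)
(v/(-42))*q = (-6/(-42))*16 = -1/42*(-6)*16 = (⅐)*16 = 16/7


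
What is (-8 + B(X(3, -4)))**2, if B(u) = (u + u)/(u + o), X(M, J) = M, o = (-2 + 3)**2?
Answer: 169/4 ≈ 42.250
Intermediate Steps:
o = 1 (o = 1**2 = 1)
B(u) = 2*u/(1 + u) (B(u) = (u + u)/(u + 1) = (2*u)/(1 + u) = 2*u/(1 + u))
(-8 + B(X(3, -4)))**2 = (-8 + 2*3/(1 + 3))**2 = (-8 + 2*3/4)**2 = (-8 + 2*3*(1/4))**2 = (-8 + 3/2)**2 = (-13/2)**2 = 169/4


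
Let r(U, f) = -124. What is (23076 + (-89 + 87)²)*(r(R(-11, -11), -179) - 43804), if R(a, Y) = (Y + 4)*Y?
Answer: -1013858240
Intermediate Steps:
R(a, Y) = Y*(4 + Y) (R(a, Y) = (4 + Y)*Y = Y*(4 + Y))
(23076 + (-89 + 87)²)*(r(R(-11, -11), -179) - 43804) = (23076 + (-89 + 87)²)*(-124 - 43804) = (23076 + (-2)²)*(-43928) = (23076 + 4)*(-43928) = 23080*(-43928) = -1013858240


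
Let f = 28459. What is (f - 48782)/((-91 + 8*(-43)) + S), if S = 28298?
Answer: -20323/27863 ≈ -0.72939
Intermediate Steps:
(f - 48782)/((-91 + 8*(-43)) + S) = (28459 - 48782)/((-91 + 8*(-43)) + 28298) = -20323/((-91 - 344) + 28298) = -20323/(-435 + 28298) = -20323/27863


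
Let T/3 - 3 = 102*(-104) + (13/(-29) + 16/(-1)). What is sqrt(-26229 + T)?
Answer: I*sqrt(48856503)/29 ≈ 241.03*I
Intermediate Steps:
T = -924066/29 (T = 9 + 3*(102*(-104) + (13/(-29) + 16/(-1))) = 9 + 3*(-10608 + (13*(-1/29) + 16*(-1))) = 9 + 3*(-10608 + (-13/29 - 16)) = 9 + 3*(-10608 - 477/29) = 9 + 3*(-308109/29) = 9 - 924327/29 = -924066/29 ≈ -31864.)
sqrt(-26229 + T) = sqrt(-26229 - 924066/29) = sqrt(-1684707/29) = I*sqrt(48856503)/29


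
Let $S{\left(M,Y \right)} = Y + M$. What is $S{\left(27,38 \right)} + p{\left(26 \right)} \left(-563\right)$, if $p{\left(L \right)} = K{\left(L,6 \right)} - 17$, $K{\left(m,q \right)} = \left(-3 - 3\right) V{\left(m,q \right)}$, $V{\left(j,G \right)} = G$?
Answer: $29904$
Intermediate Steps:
$K{\left(m,q \right)} = - 6 q$ ($K{\left(m,q \right)} = \left(-3 - 3\right) q = - 6 q$)
$p{\left(L \right)} = -53$ ($p{\left(L \right)} = \left(-6\right) 6 - 17 = -36 - 17 = -53$)
$S{\left(M,Y \right)} = M + Y$
$S{\left(27,38 \right)} + p{\left(26 \right)} \left(-563\right) = \left(27 + 38\right) - -29839 = 65 + 29839 = 29904$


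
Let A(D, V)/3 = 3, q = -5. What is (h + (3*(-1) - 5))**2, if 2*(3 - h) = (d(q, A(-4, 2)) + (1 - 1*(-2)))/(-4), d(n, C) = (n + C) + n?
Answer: 361/16 ≈ 22.563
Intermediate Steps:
A(D, V) = 9 (A(D, V) = 3*3 = 9)
d(n, C) = C + 2*n (d(n, C) = (C + n) + n = C + 2*n)
h = 13/4 (h = 3 - ((9 + 2*(-5)) + (1 - 1*(-2)))/(2*(-4)) = 3 - (-1)*((9 - 10) + (1 + 2))/8 = 3 - (-1)*(-1 + 3)/8 = 3 - (-1)*2/8 = 3 - 1/2*(-1/2) = 3 + 1/4 = 13/4 ≈ 3.2500)
(h + (3*(-1) - 5))**2 = (13/4 + (3*(-1) - 5))**2 = (13/4 + (-3 - 5))**2 = (13/4 - 8)**2 = (-19/4)**2 = 361/16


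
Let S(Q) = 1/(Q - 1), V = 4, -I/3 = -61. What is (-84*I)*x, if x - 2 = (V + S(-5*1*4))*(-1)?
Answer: 30012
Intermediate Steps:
I = 183 (I = -3*(-61) = 183)
S(Q) = 1/(-1 + Q)
x = -41/21 (x = 2 + (4 + 1/(-1 - 5*1*4))*(-1) = 2 + (4 + 1/(-1 - 5*4))*(-1) = 2 + (4 + 1/(-1 - 20))*(-1) = 2 + (4 + 1/(-21))*(-1) = 2 + (4 - 1/21)*(-1) = 2 + (83/21)*(-1) = 2 - 83/21 = -41/21 ≈ -1.9524)
(-84*I)*x = -84*183*(-41/21) = -15372*(-41/21) = 30012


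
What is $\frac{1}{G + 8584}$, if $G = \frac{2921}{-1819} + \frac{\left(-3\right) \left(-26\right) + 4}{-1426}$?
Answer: $\frac{1296947}{11130835796} \approx 0.00011652$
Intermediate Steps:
$G = - \frac{2157252}{1296947}$ ($G = 2921 \left(- \frac{1}{1819}\right) + \left(78 + 4\right) \left(- \frac{1}{1426}\right) = - \frac{2921}{1819} + 82 \left(- \frac{1}{1426}\right) = - \frac{2921}{1819} - \frac{41}{713} = - \frac{2157252}{1296947} \approx -1.6633$)
$\frac{1}{G + 8584} = \frac{1}{- \frac{2157252}{1296947} + 8584} = \frac{1}{\frac{11130835796}{1296947}} = \frac{1296947}{11130835796}$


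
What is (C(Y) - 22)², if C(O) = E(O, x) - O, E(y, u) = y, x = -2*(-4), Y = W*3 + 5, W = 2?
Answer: 484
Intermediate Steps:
Y = 11 (Y = 2*3 + 5 = 6 + 5 = 11)
x = 8
C(O) = 0 (C(O) = O - O = 0)
(C(Y) - 22)² = (0 - 22)² = (-22)² = 484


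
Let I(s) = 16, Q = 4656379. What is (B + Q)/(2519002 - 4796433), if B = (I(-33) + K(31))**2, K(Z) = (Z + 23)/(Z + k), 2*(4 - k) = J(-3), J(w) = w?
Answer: -24815471867/12136429799 ≈ -2.0447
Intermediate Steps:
k = 11/2 (k = 4 - 1/2*(-3) = 4 + 3/2 = 11/2 ≈ 5.5000)
K(Z) = (23 + Z)/(11/2 + Z) (K(Z) = (Z + 23)/(Z + 11/2) = (23 + Z)/(11/2 + Z))
B = 1628176/5329 (B = (16 + 2*(23 + 31)/(11 + 2*31))**2 = (16 + 2*54/(11 + 62))**2 = (16 + 2*54/73)**2 = (16 + 2*(1/73)*54)**2 = (16 + 108/73)**2 = (1276/73)**2 = 1628176/5329 ≈ 305.53)
(B + Q)/(2519002 - 4796433) = (1628176/5329 + 4656379)/(2519002 - 4796433) = (24815471867/5329)/(-2277431) = (24815471867/5329)*(-1/2277431) = -24815471867/12136429799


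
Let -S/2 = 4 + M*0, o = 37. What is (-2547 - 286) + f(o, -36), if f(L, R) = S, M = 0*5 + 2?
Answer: -2841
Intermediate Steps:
M = 2 (M = 0 + 2 = 2)
S = -8 (S = -2*(4 + 2*0) = -2*(4 + 0) = -2*4 = -8)
f(L, R) = -8
(-2547 - 286) + f(o, -36) = (-2547 - 286) - 8 = -2833 - 8 = -2841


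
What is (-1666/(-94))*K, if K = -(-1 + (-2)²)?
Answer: -2499/47 ≈ -53.170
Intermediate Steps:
K = -3 (K = -(-1 + 4) = -1*3 = -3)
(-1666/(-94))*K = -1666/(-94)*(-3) = -1666*(-1)/94*(-3) = -49*(-17/47)*(-3) = (833/47)*(-3) = -2499/47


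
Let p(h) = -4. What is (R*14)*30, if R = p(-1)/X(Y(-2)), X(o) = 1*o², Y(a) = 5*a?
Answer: -84/5 ≈ -16.800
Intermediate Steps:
X(o) = o²
R = -1/25 (R = -4/((5*(-2))²) = -4/((-10)²) = -4/100 = -4*1/100 = -1/25 ≈ -0.040000)
(R*14)*30 = -1/25*14*30 = -14/25*30 = -84/5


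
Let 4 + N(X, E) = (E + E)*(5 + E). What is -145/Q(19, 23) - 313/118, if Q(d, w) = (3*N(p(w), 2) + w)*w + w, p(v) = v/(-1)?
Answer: -354107/130272 ≈ -2.7182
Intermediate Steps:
p(v) = -v (p(v) = v*(-1) = -v)
N(X, E) = -4 + 2*E*(5 + E) (N(X, E) = -4 + (E + E)*(5 + E) = -4 + (2*E)*(5 + E) = -4 + 2*E*(5 + E))
Q(d, w) = w + w*(72 + w) (Q(d, w) = (3*(-4 + 2*2**2 + 10*2) + w)*w + w = (3*(-4 + 2*4 + 20) + w)*w + w = (3*(-4 + 8 + 20) + w)*w + w = (3*24 + w)*w + w = (72 + w)*w + w = w*(72 + w) + w = w + w*(72 + w))
-145/Q(19, 23) - 313/118 = -145*1/(23*(73 + 23)) - 313/118 = -145/(23*96) - 313*1/118 = -145/2208 - 313/118 = -354107/130272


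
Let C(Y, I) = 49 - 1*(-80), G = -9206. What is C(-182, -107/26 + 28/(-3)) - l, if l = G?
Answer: 9335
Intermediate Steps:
l = -9206
C(Y, I) = 129 (C(Y, I) = 49 + 80 = 129)
C(-182, -107/26 + 28/(-3)) - l = 129 - 1*(-9206) = 129 + 9206 = 9335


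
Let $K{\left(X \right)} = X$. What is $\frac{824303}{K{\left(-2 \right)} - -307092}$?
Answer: $\frac{824303}{307090} \approx 2.6842$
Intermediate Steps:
$\frac{824303}{K{\left(-2 \right)} - -307092} = \frac{824303}{-2 - -307092} = \frac{824303}{-2 + 307092} = \frac{824303}{307090}$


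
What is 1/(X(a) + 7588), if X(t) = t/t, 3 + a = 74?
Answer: 1/7589 ≈ 0.00013177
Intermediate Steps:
a = 71 (a = -3 + 74 = 71)
X(t) = 1
1/(X(a) + 7588) = 1/(1 + 7588) = 1/7589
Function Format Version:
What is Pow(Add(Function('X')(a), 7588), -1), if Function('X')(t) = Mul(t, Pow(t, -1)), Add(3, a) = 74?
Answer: Rational(1, 7589) ≈ 0.00013177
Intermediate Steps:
a = 71 (a = Add(-3, 74) = 71)
Function('X')(t) = 1
Pow(Add(Function('X')(a), 7588), -1) = Pow(Add(1, 7588), -1) = Pow(7589, -1) = Rational(1, 7589)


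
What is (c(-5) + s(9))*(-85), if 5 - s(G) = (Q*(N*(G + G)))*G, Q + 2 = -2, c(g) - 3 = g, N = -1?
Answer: 54825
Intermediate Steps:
c(g) = 3 + g
Q = -4 (Q = -2 - 2 = -4)
s(G) = 5 - 8*G² (s(G) = 5 - (-(-4)*(G + G))*G = 5 - (-(-4)*2*G)*G = 5 - (-(-8)*G)*G = 5 - 8*G*G = 5 - 8*G²)
(c(-5) + s(9))*(-85) = ((3 - 5) + (5 - 8*9²))*(-85) = (-2 + (5 - 8*81))*(-85) = (-2 + (5 - 648))*(-85) = (-2 - 643)*(-85) = -645*(-85) = 54825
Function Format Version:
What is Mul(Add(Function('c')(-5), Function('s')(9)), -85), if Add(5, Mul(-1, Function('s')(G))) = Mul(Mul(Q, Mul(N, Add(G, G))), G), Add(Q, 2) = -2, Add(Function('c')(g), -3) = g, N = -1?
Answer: 54825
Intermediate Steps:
Function('c')(g) = Add(3, g)
Q = -4 (Q = Add(-2, -2) = -4)
Function('s')(G) = Add(5, Mul(-8, Pow(G, 2))) (Function('s')(G) = Add(5, Mul(-1, Mul(Mul(-4, Mul(-1, Add(G, G))), G))) = Add(5, Mul(-1, Mul(Mul(-4, Mul(-1, Mul(2, G))), G))) = Add(5, Mul(-1, Mul(Mul(-4, Mul(-2, G)), G))) = Add(5, Mul(-1, Mul(Mul(8, G), G))) = Add(5, Mul(-1, Mul(8, Pow(G, 2)))) = Add(5, Mul(-8, Pow(G, 2))))
Mul(Add(Function('c')(-5), Function('s')(9)), -85) = Mul(Add(Add(3, -5), Add(5, Mul(-8, Pow(9, 2)))), -85) = Mul(Add(-2, Add(5, Mul(-8, 81))), -85) = Mul(Add(-2, Add(5, -648)), -85) = Mul(Add(-2, -643), -85) = Mul(-645, -85) = 54825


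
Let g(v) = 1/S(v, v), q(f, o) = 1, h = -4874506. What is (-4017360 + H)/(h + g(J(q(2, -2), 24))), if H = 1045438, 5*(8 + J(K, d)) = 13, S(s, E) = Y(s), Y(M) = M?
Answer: 1513998/2483239 ≈ 0.60969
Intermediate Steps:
S(s, E) = s
J(K, d) = -27/5 (J(K, d) = -8 + (1/5)*13 = -8 + 13/5 = -27/5)
g(v) = 1/v
(-4017360 + H)/(h + g(J(q(2, -2), 24))) = (-4017360 + 1045438)/(-4874506 + 1/(-27/5)) = -2971922/(-4874506 - 5/27) = -2971922/(-131611667/27) = -2971922*(-27/131611667) = 1513998/2483239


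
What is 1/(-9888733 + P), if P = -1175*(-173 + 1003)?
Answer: -1/10863983 ≈ -9.2047e-8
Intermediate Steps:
P = -975250 (P = -1175*830 = -975250)
1/(-9888733 + P) = 1/(-9888733 - 975250) = 1/(-10863983) = -1/10863983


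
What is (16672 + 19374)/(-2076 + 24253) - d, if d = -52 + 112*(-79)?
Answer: 2946438/331 ≈ 8901.6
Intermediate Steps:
d = -8900 (d = -52 - 8848 = -8900)
(16672 + 19374)/(-2076 + 24253) - d = (16672 + 19374)/(-2076 + 24253) - 1*(-8900) = 36046/22177 + 8900 = 36046*(1/22177) + 8900 = 538/331 + 8900 = 2946438/331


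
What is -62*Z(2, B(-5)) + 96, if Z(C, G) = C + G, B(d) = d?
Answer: 282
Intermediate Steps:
-62*Z(2, B(-5)) + 96 = -62*(2 - 5) + 96 = -62*(-3) + 96 = 186 + 96 = 282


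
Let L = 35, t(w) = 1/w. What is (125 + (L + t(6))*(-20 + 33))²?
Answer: 12201049/36 ≈ 3.3892e+5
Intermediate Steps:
(125 + (L + t(6))*(-20 + 33))² = (125 + (35 + 1/6)*(-20 + 33))² = (125 + (35 + ⅙)*13)² = (125 + (211/6)*13)² = (125 + 2743/6)² = (3493/6)² = 12201049/36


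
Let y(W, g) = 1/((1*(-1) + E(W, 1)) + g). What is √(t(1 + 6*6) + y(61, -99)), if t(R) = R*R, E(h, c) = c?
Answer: √1490830/33 ≈ 37.000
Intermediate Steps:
t(R) = R²
y(W, g) = 1/g (y(W, g) = 1/((1*(-1) + 1) + g) = 1/((-1 + 1) + g) = 1/(0 + g) = 1/g)
√(t(1 + 6*6) + y(61, -99)) = √((1 + 6*6)² + 1/(-99)) = √((1 + 36)² - 1/99) = √(37² - 1/99) = √(1369 - 1/99) = √(135530/99) = √1490830/33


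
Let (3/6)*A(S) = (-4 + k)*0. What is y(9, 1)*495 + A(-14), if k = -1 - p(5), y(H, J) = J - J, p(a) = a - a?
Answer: 0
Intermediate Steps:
p(a) = 0
y(H, J) = 0
k = -1 (k = -1 - 1*0 = -1 + 0 = -1)
A(S) = 0 (A(S) = 2*((-4 - 1)*0) = 2*(-5*0) = 2*0 = 0)
y(9, 1)*495 + A(-14) = 0*495 + 0 = 0 + 0 = 0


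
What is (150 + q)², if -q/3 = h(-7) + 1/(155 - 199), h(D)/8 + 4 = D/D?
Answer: 95472441/1936 ≈ 49314.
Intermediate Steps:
h(D) = -24 (h(D) = -32 + 8*(D/D) = -32 + 8*1 = -32 + 8 = -24)
q = 3171/44 (q = -3*(-24 + 1/(155 - 199)) = -3*(-24 + 1/(-44)) = -3*(-24 - 1/44) = -3*(-1057/44) = 3171/44 ≈ 72.068)
(150 + q)² = (150 + 3171/44)² = (9771/44)² = 95472441/1936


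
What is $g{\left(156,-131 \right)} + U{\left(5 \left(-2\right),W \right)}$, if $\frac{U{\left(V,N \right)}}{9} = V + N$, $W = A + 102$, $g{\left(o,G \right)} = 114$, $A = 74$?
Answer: $1608$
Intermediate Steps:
$W = 176$ ($W = 74 + 102 = 176$)
$U{\left(V,N \right)} = 9 N + 9 V$ ($U{\left(V,N \right)} = 9 \left(V + N\right) = 9 \left(N + V\right) = 9 N + 9 V$)
$g{\left(156,-131 \right)} + U{\left(5 \left(-2\right),W \right)} = 114 + \left(9 \cdot 176 + 9 \cdot 5 \left(-2\right)\right) = 114 + \left(1584 + 9 \left(-10\right)\right) = 114 + \left(1584 - 90\right) = 114 + 1494 = 1608$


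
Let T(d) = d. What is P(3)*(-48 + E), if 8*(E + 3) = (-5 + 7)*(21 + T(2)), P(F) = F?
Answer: -543/4 ≈ -135.75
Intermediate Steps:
E = 11/4 (E = -3 + ((-5 + 7)*(21 + 2))/8 = -3 + (2*23)/8 = -3 + (1/8)*46 = -3 + 23/4 = 11/4 ≈ 2.7500)
P(3)*(-48 + E) = 3*(-48 + 11/4) = 3*(-181/4) = -543/4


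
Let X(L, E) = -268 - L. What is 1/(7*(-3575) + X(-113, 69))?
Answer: -1/25180 ≈ -3.9714e-5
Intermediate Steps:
1/(7*(-3575) + X(-113, 69)) = 1/(7*(-3575) + (-268 - 1*(-113))) = 1/(-25025 + (-268 + 113)) = 1/(-25025 - 155) = 1/(-25180) = -1/25180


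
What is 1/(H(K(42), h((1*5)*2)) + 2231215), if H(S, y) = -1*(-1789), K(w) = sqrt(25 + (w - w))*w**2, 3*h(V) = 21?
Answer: 1/2233004 ≈ 4.4783e-7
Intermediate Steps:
h(V) = 7 (h(V) = (1/3)*21 = 7)
K(w) = 5*w**2 (K(w) = sqrt(25 + 0)*w**2 = sqrt(25)*w**2 = 5*w**2)
H(S, y) = 1789
1/(H(K(42), h((1*5)*2)) + 2231215) = 1/(1789 + 2231215) = 1/2233004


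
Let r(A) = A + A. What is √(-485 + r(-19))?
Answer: I*√523 ≈ 22.869*I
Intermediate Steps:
r(A) = 2*A
√(-485 + r(-19)) = √(-485 + 2*(-19)) = √(-485 - 38) = √(-523) = I*√523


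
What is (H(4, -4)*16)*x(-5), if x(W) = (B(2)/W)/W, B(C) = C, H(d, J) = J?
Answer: -128/25 ≈ -5.1200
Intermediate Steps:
x(W) = 2/W**2 (x(W) = (2/W)/W = 2/W**2)
(H(4, -4)*16)*x(-5) = (-4*16)*(2/(-5)**2) = -128/25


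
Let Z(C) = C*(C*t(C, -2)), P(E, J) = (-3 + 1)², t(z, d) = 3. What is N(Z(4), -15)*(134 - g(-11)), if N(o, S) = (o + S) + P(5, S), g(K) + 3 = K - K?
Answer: 5069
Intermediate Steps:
g(K) = -3 (g(K) = -3 + (K - K) = -3 + 0 = -3)
P(E, J) = 4 (P(E, J) = (-2)² = 4)
Z(C) = 3*C² (Z(C) = C*(C*3) = C*(3*C) = 3*C²)
N(o, S) = 4 + S + o (N(o, S) = (o + S) + 4 = (S + o) + 4 = 4 + S + o)
N(Z(4), -15)*(134 - g(-11)) = (4 - 15 + 3*4²)*(134 - 1*(-3)) = (4 - 15 + 3*16)*(134 + 3) = (4 - 15 + 48)*137 = 37*137 = 5069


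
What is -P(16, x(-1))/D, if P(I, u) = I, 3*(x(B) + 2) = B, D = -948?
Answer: 4/237 ≈ 0.016878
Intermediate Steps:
x(B) = -2 + B/3
-P(16, x(-1))/D = -16/(-948) = -16*(-1)/948 = -1*(-4/237) = 4/237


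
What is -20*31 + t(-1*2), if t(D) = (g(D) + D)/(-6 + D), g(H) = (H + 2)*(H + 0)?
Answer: -2479/4 ≈ -619.75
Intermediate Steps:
g(H) = H*(2 + H) (g(H) = (2 + H)*H = H*(2 + H))
t(D) = (D + D*(2 + D))/(-6 + D) (t(D) = (D*(2 + D) + D)/(-6 + D) = (D + D*(2 + D))/(-6 + D))
-20*31 + t(-1*2) = -20*31 + (-1*2)*(3 - 1*2)/(-6 - 1*2) = -620 - 2*(3 - 2)/(-6 - 2) = -620 - 2*1/(-8) = -620 - 2*(-1/8)*1 = -620 + 1/4 = -2479/4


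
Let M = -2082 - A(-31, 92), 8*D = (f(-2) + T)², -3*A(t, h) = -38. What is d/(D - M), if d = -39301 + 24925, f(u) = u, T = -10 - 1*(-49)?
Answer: -345024/54379 ≈ -6.3448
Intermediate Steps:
A(t, h) = 38/3 (A(t, h) = -⅓*(-38) = 38/3)
T = 39 (T = -10 + 49 = 39)
D = 1369/8 (D = (-2 + 39)²/8 = (⅛)*37² = (⅛)*1369 = 1369/8 ≈ 171.13)
d = -14376
M = -6284/3 (M = -2082 - 1*38/3 = -2082 - 38/3 = -6284/3 ≈ -2094.7)
d/(D - M) = -14376/(1369/8 - 1*(-6284/3)) = -14376/(1369/8 + 6284/3) = -14376/54379/24 = -14376*24/54379 = -345024/54379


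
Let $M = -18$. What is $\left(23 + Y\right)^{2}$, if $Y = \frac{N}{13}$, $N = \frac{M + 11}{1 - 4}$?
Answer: $\frac{817216}{1521} \approx 537.29$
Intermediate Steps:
$N = \frac{7}{3}$ ($N = \frac{-18 + 11}{1 - 4} = - \frac{7}{-3} = \left(-7\right) \left(- \frac{1}{3}\right) = \frac{7}{3} \approx 2.3333$)
$Y = \frac{7}{39}$ ($Y = \frac{7}{3 \cdot 13} = \frac{7}{3} \cdot \frac{1}{13} = \frac{7}{39} \approx 0.17949$)
$\left(23 + Y\right)^{2} = \left(23 + \frac{7}{39}\right)^{2} = \left(\frac{904}{39}\right)^{2} = \frac{817216}{1521}$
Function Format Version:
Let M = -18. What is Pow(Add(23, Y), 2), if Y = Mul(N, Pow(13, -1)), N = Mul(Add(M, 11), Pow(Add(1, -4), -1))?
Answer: Rational(817216, 1521) ≈ 537.29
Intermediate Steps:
N = Rational(7, 3) (N = Mul(Add(-18, 11), Pow(Add(1, -4), -1)) = Mul(-7, Pow(-3, -1)) = Mul(-7, Rational(-1, 3)) = Rational(7, 3) ≈ 2.3333)
Y = Rational(7, 39) (Y = Mul(Rational(7, 3), Pow(13, -1)) = Mul(Rational(7, 3), Rational(1, 13)) = Rational(7, 39) ≈ 0.17949)
Pow(Add(23, Y), 2) = Pow(Add(23, Rational(7, 39)), 2) = Pow(Rational(904, 39), 2) = Rational(817216, 1521)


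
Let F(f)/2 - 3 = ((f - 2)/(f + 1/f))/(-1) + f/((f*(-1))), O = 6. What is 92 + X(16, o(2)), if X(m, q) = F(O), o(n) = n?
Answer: 3504/37 ≈ 94.703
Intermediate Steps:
F(f) = 4 - 2*(-2 + f)/(f + 1/f) (F(f) = 6 + 2*(((f - 2)/(f + 1/f))/(-1) + f/((f*(-1)))) = 6 + 2*(((-2 + f)/(f + 1/f))*(-1) + f/((-f))) = 6 + 2*(((-2 + f)/(f + 1/f))*(-1) + f*(-1/f)) = 6 + 2*(-(-2 + f)/(f + 1/f) - 1) = 6 + 2*(-1 - (-2 + f)/(f + 1/f)) = 6 + (-2 - 2*(-2 + f)/(f + 1/f)) = 4 - 2*(-2 + f)/(f + 1/f))
X(m, q) = 100/37 (X(m, q) = 2*(2 + 6**2 + 2*6)/(1 + 6**2) = 2*(2 + 36 + 12)/(1 + 36) = 2*50/37 = 2*(1/37)*50 = 100/37)
92 + X(16, o(2)) = 92 + 100/37 = 3504/37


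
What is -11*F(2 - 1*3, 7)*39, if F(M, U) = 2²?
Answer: -1716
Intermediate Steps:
F(M, U) = 4
-11*F(2 - 1*3, 7)*39 = -11*4*39 = -44*39 = -1716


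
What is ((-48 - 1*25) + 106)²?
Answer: 1089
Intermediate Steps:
((-48 - 1*25) + 106)² = ((-48 - 25) + 106)² = (-73 + 106)² = 33² = 1089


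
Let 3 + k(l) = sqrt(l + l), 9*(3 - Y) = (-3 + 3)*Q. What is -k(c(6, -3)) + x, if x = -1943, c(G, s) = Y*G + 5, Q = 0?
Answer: -1940 - sqrt(46) ≈ -1946.8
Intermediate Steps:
Y = 3 (Y = 3 - (-3 + 3)*0/9 = 3 - 0*0 = 3 - 1/9*0 = 3 + 0 = 3)
c(G, s) = 5 + 3*G (c(G, s) = 3*G + 5 = 5 + 3*G)
k(l) = -3 + sqrt(2)*sqrt(l) (k(l) = -3 + sqrt(l + l) = -3 + sqrt(2*l) = -3 + sqrt(2)*sqrt(l))
-k(c(6, -3)) + x = -(-3 + sqrt(2)*sqrt(5 + 3*6)) - 1943 = -(-3 + sqrt(2)*sqrt(5 + 18)) - 1943 = -(-3 + sqrt(2)*sqrt(23)) - 1943 = -(-3 + sqrt(46)) - 1943 = (3 - sqrt(46)) - 1943 = -1940 - sqrt(46)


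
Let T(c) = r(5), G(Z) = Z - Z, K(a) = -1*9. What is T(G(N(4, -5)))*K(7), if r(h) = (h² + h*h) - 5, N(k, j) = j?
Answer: -405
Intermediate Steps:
K(a) = -9
G(Z) = 0
r(h) = -5 + 2*h² (r(h) = (h² + h²) - 5 = 2*h² - 5 = -5 + 2*h²)
T(c) = 45 (T(c) = -5 + 2*5² = -5 + 2*25 = -5 + 50 = 45)
T(G(N(4, -5)))*K(7) = 45*(-9) = -405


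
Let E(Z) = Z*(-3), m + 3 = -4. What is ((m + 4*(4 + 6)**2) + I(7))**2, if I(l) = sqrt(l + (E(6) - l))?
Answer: 154431 + 2358*I*sqrt(2) ≈ 1.5443e+5 + 3334.7*I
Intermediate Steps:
m = -7 (m = -3 - 4 = -7)
E(Z) = -3*Z
I(l) = 3*I*sqrt(2) (I(l) = sqrt(l + (-3*6 - l)) = sqrt(l + (-18 - l)) = sqrt(-18) = 3*I*sqrt(2))
((m + 4*(4 + 6)**2) + I(7))**2 = ((-7 + 4*(4 + 6)**2) + 3*I*sqrt(2))**2 = ((-7 + 4*10**2) + 3*I*sqrt(2))**2 = ((-7 + 4*100) + 3*I*sqrt(2))**2 = ((-7 + 400) + 3*I*sqrt(2))**2 = (393 + 3*I*sqrt(2))**2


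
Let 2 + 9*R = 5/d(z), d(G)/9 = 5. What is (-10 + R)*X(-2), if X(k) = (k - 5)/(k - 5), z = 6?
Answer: -827/81 ≈ -10.210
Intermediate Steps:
d(G) = 45 (d(G) = 9*5 = 45)
X(k) = 1 (X(k) = (-5 + k)/(-5 + k) = 1)
R = -17/81 (R = -2/9 + (5/45)/9 = -2/9 + (5*(1/45))/9 = -2/9 + (⅑)*(⅑) = -2/9 + 1/81 = -17/81 ≈ -0.20988)
(-10 + R)*X(-2) = (-10 - 17/81)*1 = -827/81*1 = -827/81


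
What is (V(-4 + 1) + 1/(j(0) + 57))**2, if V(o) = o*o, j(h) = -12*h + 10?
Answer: 364816/4489 ≈ 81.269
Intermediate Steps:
j(h) = 10 - 12*h
V(o) = o**2
(V(-4 + 1) + 1/(j(0) + 57))**2 = ((-4 + 1)**2 + 1/((10 - 12*0) + 57))**2 = ((-3)**2 + 1/((10 + 0) + 57))**2 = (9 + 1/(10 + 57))**2 = (9 + 1/67)**2 = (604/67)**2 = 364816/4489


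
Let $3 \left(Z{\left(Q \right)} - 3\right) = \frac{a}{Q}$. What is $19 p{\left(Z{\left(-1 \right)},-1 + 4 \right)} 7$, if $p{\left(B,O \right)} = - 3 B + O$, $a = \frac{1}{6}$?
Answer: $- \frac{4655}{6} \approx -775.83$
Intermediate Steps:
$a = \frac{1}{6} \approx 0.16667$
$Z{\left(Q \right)} = 3 + \frac{1}{18 Q}$ ($Z{\left(Q \right)} = 3 + \frac{\frac{1}{6} \frac{1}{Q}}{3} = 3 + \frac{1}{18 Q}$)
$p{\left(B,O \right)} = O - 3 B$
$19 p{\left(Z{\left(-1 \right)},-1 + 4 \right)} 7 = 19 \left(\left(-1 + 4\right) - 3 \left(3 + \frac{1}{18 \left(-1\right)}\right)\right) 7 = 19 \left(3 - 3 \left(3 + \frac{1}{18} \left(-1\right)\right)\right) 7 = 19 \left(3 - 3 \left(3 - \frac{1}{18}\right)\right) 7 = 19 \left(3 - \frac{53}{6}\right) 7 = 19 \left(- \frac{35}{6}\right) 7 = \left(- \frac{665}{6}\right) 7 = - \frac{4655}{6}$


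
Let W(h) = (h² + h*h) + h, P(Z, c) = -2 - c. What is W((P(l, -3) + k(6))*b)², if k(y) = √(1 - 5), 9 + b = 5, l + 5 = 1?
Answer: -4400 - 24000*I ≈ -4400.0 - 24000.0*I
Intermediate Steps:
l = -4 (l = -5 + 1 = -4)
b = -4 (b = -9 + 5 = -4)
k(y) = 2*I (k(y) = √(-4) = 2*I)
W(h) = h + 2*h² (W(h) = (h² + h²) + h = 2*h² + h = h + 2*h²)
W((P(l, -3) + k(6))*b)² = ((((-2 - 1*(-3)) + 2*I)*(-4))*(1 + 2*(((-2 - 1*(-3)) + 2*I)*(-4))))² = ((((-2 + 3) + 2*I)*(-4))*(1 + 2*(((-2 + 3) + 2*I)*(-4))))² = (((1 + 2*I)*(-4))*(1 + 2*((1 + 2*I)*(-4))))² = ((-4 - 8*I)*(1 + 2*(-4 - 8*I)))² = ((-4 - 8*I)*(1 + (-8 - 16*I)))² = ((-4 - 8*I)*(-7 - 16*I))² = ((-7 - 16*I)*(-4 - 8*I))² = (-7 - 16*I)²*(-4 - 8*I)²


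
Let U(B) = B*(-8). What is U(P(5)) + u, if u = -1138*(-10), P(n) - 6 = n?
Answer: 11292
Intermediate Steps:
P(n) = 6 + n
u = 11380
U(B) = -8*B
U(P(5)) + u = -8*(6 + 5) + 11380 = -8*11 + 11380 = -88 + 11380 = 11292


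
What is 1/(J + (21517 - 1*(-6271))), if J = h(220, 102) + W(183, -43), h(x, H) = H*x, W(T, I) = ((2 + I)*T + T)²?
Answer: 1/53632628 ≈ 1.8645e-8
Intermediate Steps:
W(T, I) = (T + T*(2 + I))² (W(T, I) = (T*(2 + I) + T)² = (T + T*(2 + I))²)
J = 53604840 (J = 102*220 + 183²*(3 - 43)² = 22440 + 33489*(-40)² = 22440 + 33489*1600 = 22440 + 53582400 = 53604840)
1/(J + (21517 - 1*(-6271))) = 1/(53604840 + (21517 - 1*(-6271))) = 1/(53604840 + (21517 + 6271)) = 1/(53604840 + 27788) = 1/53632628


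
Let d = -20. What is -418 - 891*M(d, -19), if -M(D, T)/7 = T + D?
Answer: -243661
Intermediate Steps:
M(D, T) = -7*D - 7*T (M(D, T) = -7*(T + D) = -7*(D + T) = -7*D - 7*T)
-418 - 891*M(d, -19) = -418 - 891*(-7*(-20) - 7*(-19)) = -418 - 891*(140 + 133) = -418 - 891*273 = -418 - 243243 = -243661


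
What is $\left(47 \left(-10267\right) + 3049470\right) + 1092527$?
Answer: $3659448$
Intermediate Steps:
$\left(47 \left(-10267\right) + 3049470\right) + 1092527 = \left(-482549 + 3049470\right) + 1092527 = 2566921 + 1092527 = 3659448$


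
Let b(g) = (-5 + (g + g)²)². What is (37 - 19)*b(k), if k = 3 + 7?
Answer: 2808450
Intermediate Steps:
k = 10
b(g) = (-5 + 4*g²)² (b(g) = (-5 + (2*g)²)² = (-5 + 4*g²)²)
(37 - 19)*b(k) = (37 - 19)*(-5 + 4*10²)² = 18*(-5 + 4*100)² = 18*(-5 + 400)² = 18*395² = 18*156025 = 2808450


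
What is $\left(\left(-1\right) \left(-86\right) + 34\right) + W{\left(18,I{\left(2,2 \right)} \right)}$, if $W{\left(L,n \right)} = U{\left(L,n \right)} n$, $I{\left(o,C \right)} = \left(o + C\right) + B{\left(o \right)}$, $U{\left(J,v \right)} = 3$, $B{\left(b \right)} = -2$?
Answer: $126$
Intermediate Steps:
$I{\left(o,C \right)} = -2 + C + o$ ($I{\left(o,C \right)} = \left(o + C\right) - 2 = \left(C + o\right) - 2 = -2 + C + o$)
$W{\left(L,n \right)} = 3 n$
$\left(\left(-1\right) \left(-86\right) + 34\right) + W{\left(18,I{\left(2,2 \right)} \right)} = \left(\left(-1\right) \left(-86\right) + 34\right) + 3 \left(-2 + 2 + 2\right) = \left(86 + 34\right) + 3 \cdot 2 = 120 + 6 = 126$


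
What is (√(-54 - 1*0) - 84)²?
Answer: 7002 - 504*I*√6 ≈ 7002.0 - 1234.5*I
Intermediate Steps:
(√(-54 - 1*0) - 84)² = (√(-54 + 0) - 84)² = (√(-54) - 84)² = (3*I*√6 - 84)² = (-84 + 3*I*√6)²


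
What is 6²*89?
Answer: 3204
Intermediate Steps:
6²*89 = 36*89 = 3204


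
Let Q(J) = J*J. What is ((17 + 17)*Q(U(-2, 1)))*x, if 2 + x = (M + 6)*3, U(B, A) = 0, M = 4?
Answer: 0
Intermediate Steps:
x = 28 (x = -2 + (4 + 6)*3 = -2 + 10*3 = -2 + 30 = 28)
Q(J) = J²
((17 + 17)*Q(U(-2, 1)))*x = ((17 + 17)*0²)*28 = (34*0)*28 = 0*28 = 0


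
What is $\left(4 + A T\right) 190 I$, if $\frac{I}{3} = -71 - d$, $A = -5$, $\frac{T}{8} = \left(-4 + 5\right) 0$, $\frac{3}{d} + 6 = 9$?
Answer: $-164160$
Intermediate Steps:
$d = 1$ ($d = \frac{3}{-6 + 9} = \frac{3}{3} = 3 \cdot \frac{1}{3} = 1$)
$T = 0$ ($T = 8 \left(-4 + 5\right) 0 = 8 \cdot 1 \cdot 0 = 8 \cdot 0 = 0$)
$I = -216$ ($I = 3 \left(-71 - 1\right) = 3 \left(-72\right) = -216$)
$\left(4 + A T\right) 190 I = \left(4 - 0\right) 190 \left(-216\right) = \left(4 + 0\right) 190 \left(-216\right) = 4 \cdot 190 \left(-216\right) = 760 \left(-216\right) = -164160$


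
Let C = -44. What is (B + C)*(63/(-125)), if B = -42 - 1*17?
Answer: 6489/125 ≈ 51.912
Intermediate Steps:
B = -59 (B = -42 - 17 = -59)
(B + C)*(63/(-125)) = (-59 - 44)*(63/(-125)) = -6489*(-1)/125 = -103*(-63/125) = 6489/125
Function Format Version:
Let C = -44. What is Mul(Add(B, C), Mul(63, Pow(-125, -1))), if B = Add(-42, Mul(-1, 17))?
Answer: Rational(6489, 125) ≈ 51.912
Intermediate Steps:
B = -59 (B = Add(-42, -17) = -59)
Mul(Add(B, C), Mul(63, Pow(-125, -1))) = Mul(Add(-59, -44), Mul(63, Pow(-125, -1))) = Mul(-103, Mul(63, Rational(-1, 125))) = Mul(-103, Rational(-63, 125)) = Rational(6489, 125)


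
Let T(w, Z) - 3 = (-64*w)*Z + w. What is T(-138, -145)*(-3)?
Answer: 3842325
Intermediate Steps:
T(w, Z) = 3 + w - 64*Z*w (T(w, Z) = 3 + ((-64*w)*Z + w) = 3 + (-64*Z*w + w) = 3 + (w - 64*Z*w) = 3 + w - 64*Z*w)
T(-138, -145)*(-3) = (3 - 138 - 64*(-145)*(-138))*(-3) = (3 - 138 - 1280640)*(-3) = -1280775*(-3) = 3842325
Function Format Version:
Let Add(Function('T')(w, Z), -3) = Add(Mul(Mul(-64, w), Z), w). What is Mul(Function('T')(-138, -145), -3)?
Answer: 3842325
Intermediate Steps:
Function('T')(w, Z) = Add(3, w, Mul(-64, Z, w)) (Function('T')(w, Z) = Add(3, Add(Mul(Mul(-64, w), Z), w)) = Add(3, Add(Mul(-64, Z, w), w)) = Add(3, Add(w, Mul(-64, Z, w))) = Add(3, w, Mul(-64, Z, w)))
Mul(Function('T')(-138, -145), -3) = Mul(Add(3, -138, Mul(-64, -145, -138)), -3) = Mul(Add(3, -138, -1280640), -3) = Mul(-1280775, -3) = 3842325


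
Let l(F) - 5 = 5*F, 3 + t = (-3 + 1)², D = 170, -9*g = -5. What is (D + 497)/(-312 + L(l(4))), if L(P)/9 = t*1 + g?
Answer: -667/298 ≈ -2.2383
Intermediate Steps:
g = 5/9 (g = -⅑*(-5) = 5/9 ≈ 0.55556)
t = 1 (t = -3 + (-3 + 1)² = -3 + (-2)² = -3 + 4 = 1)
l(F) = 5 + 5*F
L(P) = 14 (L(P) = 9*(1*1 + 5/9) = 9*(1 + 5/9) = 9*(14/9) = 14)
(D + 497)/(-312 + L(l(4))) = (170 + 497)/(-312 + 14) = 667/(-298) = 667*(-1/298) = -667/298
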